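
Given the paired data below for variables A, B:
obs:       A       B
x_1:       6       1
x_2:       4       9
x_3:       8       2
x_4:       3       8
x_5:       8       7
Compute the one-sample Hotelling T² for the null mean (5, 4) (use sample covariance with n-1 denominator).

Step 1 — sample mean vector:
  mean(A) = (6 + 4 + 8 + 3 + 8) / 5 = 29/5 = 5.8
  mean(B) = (1 + 9 + 2 + 8 + 7) / 5 = 27/5 = 5.4
  x̄ = (5.8, 5.4),  deviation x̄ - mu_0 = (5.8, 5.4) - (5, 4) = (0.8, 1.4).

Step 2 — sample covariance matrix, S[i,j] = (1/(n-1)) · Σ_k (x_{k,i} - mean_i) · (x_{k,j} - mean_j), divisor n-1 = 4:
  S[A,A] = ((0.2)·(0.2) + (-1.8)·(-1.8) + (2.2)·(2.2) + (-2.8)·(-2.8) + (2.2)·(2.2)) / 4 = 20.8/4 = 5.2
  S[A,B] = ((0.2)·(-4.4) + (-1.8)·(3.6) + (2.2)·(-3.4) + (-2.8)·(2.6) + (2.2)·(1.6)) / 4 = -18.6/4 = -4.65
  S[B,B] = ((-4.4)·(-4.4) + (3.6)·(3.6) + (-3.4)·(-3.4) + (2.6)·(2.6) + (1.6)·(1.6)) / 4 = 53.2/4 = 13.3
  S = [[5.2, -4.65],
 [-4.65, 13.3]].

Step 3 — invert S. det(S) = 5.2·13.3 - (-4.65)² = 47.5375.
  S^{-1} = (1/det) · [[d, -b], [-b, a]] = [[0.2798, 0.0978],
 [0.0978, 0.1094]].

Step 4 — quadratic form (x̄ - mu_0)^T · S^{-1} · (x̄ - mu_0):
  S^{-1} · (x̄ - mu_0) = (0.3608, 0.2314),
  (x̄ - mu_0)^T · [...] = (0.8)·(0.3608) + (1.4)·(0.2314) = 0.6126.

Step 5 — scale by n: T² = 5 · 0.6126 = 3.0628.

T² ≈ 3.0628


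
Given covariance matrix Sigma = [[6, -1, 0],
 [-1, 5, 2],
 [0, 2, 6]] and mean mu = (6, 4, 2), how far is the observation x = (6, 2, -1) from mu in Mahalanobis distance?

Step 1 — centre the observation: (x - mu) = (0, -2, -3).

Step 2 — invert Sigma (cofactor / det for 3×3, or solve directly):
  Sigma^{-1} = [[0.1733, 0.04, -0.0133],
 [0.04, 0.24, -0.08],
 [-0.0133, -0.08, 0.1933]].

Step 3 — form the quadratic (x - mu)^T · Sigma^{-1} · (x - mu):
  Sigma^{-1} · (x - mu) = (-0.04, -0.24, -0.42).
  (x - mu)^T · [Sigma^{-1} · (x - mu)] = (0)·(-0.04) + (-2)·(-0.24) + (-3)·(-0.42) = 1.74.

Step 4 — take square root: d = √(1.74) ≈ 1.3191.

d(x, mu) = √(1.74) ≈ 1.3191


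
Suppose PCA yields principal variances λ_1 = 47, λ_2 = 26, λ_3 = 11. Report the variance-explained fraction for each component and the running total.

Step 1 — total variance = trace(Sigma) = Σ λ_i = 47 + 26 + 11 = 84.

Step 2 — fraction explained by component i = λ_i / Σ λ:
  PC1: 47/84 = 0.5595
  PC2: 26/84 = 0.3095
  PC3: 11/84 = 0.131

Step 3 — cumulative fraction after k components = (λ_1 + ... + λ_k) / Σ λ:
  k = 1: 47/84 = 0.5595
  k = 2: (47 + 26)/84 = 73/84 = 0.869
  k = 3: (47 + 26 + 11)/84 = 84/84 = 1

Summary (fraction, with percent):

explained: PC1 0.5595 (55.95%), PC2 0.3095 (30.95%), PC3 0.131 (13.1%);  cumulative: 0.5595, 0.869, 1


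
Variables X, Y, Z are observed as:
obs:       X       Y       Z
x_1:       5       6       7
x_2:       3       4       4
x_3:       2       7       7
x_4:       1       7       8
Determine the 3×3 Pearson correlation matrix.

Step 1 — column means:
  mean(X) = (5 + 3 + 2 + 1) / 4 = 11/4 = 2.75
  mean(Y) = (6 + 4 + 7 + 7) / 4 = 24/4 = 6
  mean(Z) = (7 + 4 + 7 + 8) / 4 = 26/4 = 6.5

Step 2 — sample variances and covariances s[i,j] = (1/(n-1)) · Σ_k (x_{k,i} - mean_i) · (x_{k,j} - mean_j), with n-1 = 3:
  s[X,X] = ((2.25)·(2.25) + (0.25)·(0.25) + (-0.75)·(-0.75) + (-1.75)·(-1.75)) / 3 = 8.75/3 = 2.9167
  s[X,Y] = ((2.25)·(0) + (0.25)·(-2) + (-0.75)·(1) + (-1.75)·(1)) / 3 = -3/3 = -1
  s[X,Z] = ((2.25)·(0.5) + (0.25)·(-2.5) + (-0.75)·(0.5) + (-1.75)·(1.5)) / 3 = -2.5/3 = -0.8333
  s[Y,Y] = ((0)·(0) + (-2)·(-2) + (1)·(1) + (1)·(1)) / 3 = 6/3 = 2
  s[Y,Z] = ((0)·(0.5) + (-2)·(-2.5) + (1)·(0.5) + (1)·(1.5)) / 3 = 7/3 = 2.3333
  s[Z,Z] = ((0.5)·(0.5) + (-2.5)·(-2.5) + (0.5)·(0.5) + (1.5)·(1.5)) / 3 = 9/3 = 3
  Sample standard deviations s_i = √(s[i,i]):
  s(X) = √(2.9167) = 1.7078
  s(Y) = √(2) = 1.4142
  s(Z) = √(3) = 1.7321

Step 3 — r_{ij} = s_{ij} / (s_i · s_j):
  r[X,X] = 1 (diagonal).
  r[X,Y] = -1 / (1.7078 · 1.4142) = -1 / 2.4152 = -0.414
  r[X,Z] = -0.8333 / (1.7078 · 1.7321) = -0.8333 / 2.958 = -0.2817
  r[Y,Y] = 1 (diagonal).
  r[Y,Z] = 2.3333 / (1.4142 · 1.7321) = 2.3333 / 2.4495 = 0.9526
  r[Z,Z] = 1 (diagonal).

R is symmetric with unit diagonal. Assembling:

R = [[1, -0.414, -0.2817],
 [-0.414, 1, 0.9526],
 [-0.2817, 0.9526, 1]]


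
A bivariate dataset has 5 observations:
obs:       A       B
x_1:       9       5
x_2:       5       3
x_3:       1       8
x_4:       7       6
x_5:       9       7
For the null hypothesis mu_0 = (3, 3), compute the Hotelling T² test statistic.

Step 1 — sample mean vector:
  mean(A) = (9 + 5 + 1 + 7 + 9) / 5 = 31/5 = 6.2
  mean(B) = (5 + 3 + 8 + 6 + 7) / 5 = 29/5 = 5.8
  x̄ = (6.2, 5.8),  deviation x̄ - mu_0 = (6.2, 5.8) - (3, 3) = (3.2, 2.8).

Step 2 — sample covariance matrix, S[i,j] = (1/(n-1)) · Σ_k (x_{k,i} - mean_i) · (x_{k,j} - mean_j), divisor n-1 = 4:
  S[A,A] = ((2.8)·(2.8) + (-1.2)·(-1.2) + (-5.2)·(-5.2) + (0.8)·(0.8) + (2.8)·(2.8)) / 4 = 44.8/4 = 11.2
  S[A,B] = ((2.8)·(-0.8) + (-1.2)·(-2.8) + (-5.2)·(2.2) + (0.8)·(0.2) + (2.8)·(1.2)) / 4 = -6.8/4 = -1.7
  S[B,B] = ((-0.8)·(-0.8) + (-2.8)·(-2.8) + (2.2)·(2.2) + (0.2)·(0.2) + (1.2)·(1.2)) / 4 = 14.8/4 = 3.7
  S = [[11.2, -1.7],
 [-1.7, 3.7]].

Step 3 — invert S. det(S) = 11.2·3.7 - (-1.7)² = 38.55.
  S^{-1} = (1/det) · [[d, -b], [-b, a]] = [[0.096, 0.0441],
 [0.0441, 0.2905]].

Step 4 — quadratic form (x̄ - mu_0)^T · S^{-1} · (x̄ - mu_0):
  S^{-1} · (x̄ - mu_0) = (0.4306, 0.9546),
  (x̄ - mu_0)^T · [...] = (3.2)·(0.4306) + (2.8)·(0.9546) = 4.0508.

Step 5 — scale by n: T² = 5 · 4.0508 = 20.2542.

T² ≈ 20.2542


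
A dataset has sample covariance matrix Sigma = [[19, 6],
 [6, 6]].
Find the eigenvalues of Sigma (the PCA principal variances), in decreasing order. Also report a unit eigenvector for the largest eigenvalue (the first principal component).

Step 1 — characteristic polynomial of 2×2 Sigma:
  det(Sigma - λI) = λ² - trace · λ + det = 0.
  trace = 19 + 6 = 25, det = 19·6 - (6)² = 78.
Step 2 — discriminant:
  Δ = trace² - 4·det = 625 - 312 = 313.
Step 3 — eigenvalues:
  λ = (trace ± √Δ)/2 = (25 ± 17.6918)/2,
  λ_1 = 21.3459,  λ_2 = 3.6541.

Step 4 — unit eigenvector for λ_1: solve (Sigma - λ_1 I)v = 0. First row:
  (19 - 21.3459)·v_x + (6)·v_y = 0, i.e. (-2.3459)·v_x + (6)·v_y = 0,
  so v ∝ (b, λ_1 - a) = (6, 2.3459) = u.
  ||u|| = √((6)² + (2.3459)²) = √(41.5033) ≈ 6.4423,
  v_1 = u/||u|| ≈ (0.9313, 0.3641) (||v_1|| = 1).

λ_1 = 21.3459,  λ_2 = 3.6541;  v_1 ≈ (0.9313, 0.3641)


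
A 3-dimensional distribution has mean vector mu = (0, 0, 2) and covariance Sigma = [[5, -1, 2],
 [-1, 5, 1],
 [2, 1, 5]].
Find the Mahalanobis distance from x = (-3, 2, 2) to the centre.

Step 1 — centre the observation: (x - mu) = (-3, 2, 0).

Step 2 — invert Sigma (cofactor / det for 3×3, or solve directly):
  Sigma^{-1} = [[0.2637, 0.0769, -0.1209],
 [0.0769, 0.2308, -0.0769],
 [-0.1209, -0.0769, 0.2637]].

Step 3 — form the quadratic (x - mu)^T · Sigma^{-1} · (x - mu):
  Sigma^{-1} · (x - mu) = (-0.6374, 0.2308, 0.2088).
  (x - mu)^T · [Sigma^{-1} · (x - mu)] = (-3)·(-0.6374) + (2)·(0.2308) + (0)·(0.2088) = 2.3736.

Step 4 — take square root: d = √(2.3736) ≈ 1.5407.

d(x, mu) = √(2.3736) ≈ 1.5407


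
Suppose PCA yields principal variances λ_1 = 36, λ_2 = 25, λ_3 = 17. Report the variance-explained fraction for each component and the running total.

Step 1 — total variance = trace(Sigma) = Σ λ_i = 36 + 25 + 17 = 78.

Step 2 — fraction explained by component i = λ_i / Σ λ:
  PC1: 36/78 = 0.4615
  PC2: 25/78 = 0.3205
  PC3: 17/78 = 0.2179

Step 3 — cumulative fraction after k components = (λ_1 + ... + λ_k) / Σ λ:
  k = 1: 36/78 = 0.4615
  k = 2: (36 + 25)/78 = 61/78 = 0.7821
  k = 3: (36 + 25 + 17)/78 = 78/78 = 1

Summary (fraction, with percent):

explained: PC1 0.4615 (46.15%), PC2 0.3205 (32.05%), PC3 0.2179 (21.79%);  cumulative: 0.4615, 0.7821, 1


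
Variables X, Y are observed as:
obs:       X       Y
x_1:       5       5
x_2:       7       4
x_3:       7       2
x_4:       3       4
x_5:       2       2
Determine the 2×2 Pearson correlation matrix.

Step 1 — column means:
  mean(X) = (5 + 7 + 7 + 3 + 2) / 5 = 24/5 = 4.8
  mean(Y) = (5 + 4 + 2 + 4 + 2) / 5 = 17/5 = 3.4

Step 2 — sample variances and covariances s[i,j] = (1/(n-1)) · Σ_k (x_{k,i} - mean_i) · (x_{k,j} - mean_j), with n-1 = 4:
  s[X,X] = ((0.2)·(0.2) + (2.2)·(2.2) + (2.2)·(2.2) + (-1.8)·(-1.8) + (-2.8)·(-2.8)) / 4 = 20.8/4 = 5.2
  s[X,Y] = ((0.2)·(1.6) + (2.2)·(0.6) + (2.2)·(-1.4) + (-1.8)·(0.6) + (-2.8)·(-1.4)) / 4 = 1.4/4 = 0.35
  s[Y,Y] = ((1.6)·(1.6) + (0.6)·(0.6) + (-1.4)·(-1.4) + (0.6)·(0.6) + (-1.4)·(-1.4)) / 4 = 7.2/4 = 1.8
  Sample standard deviations s_i = √(s[i,i]):
  s(X) = √(5.2) = 2.2804
  s(Y) = √(1.8) = 1.3416

Step 3 — r_{ij} = s_{ij} / (s_i · s_j):
  r[X,X] = 1 (diagonal).
  r[X,Y] = 0.35 / (2.2804 · 1.3416) = 0.35 / 3.0594 = 0.1144
  r[Y,Y] = 1 (diagonal).

R is symmetric with unit diagonal. Assembling:

R = [[1, 0.1144],
 [0.1144, 1]]


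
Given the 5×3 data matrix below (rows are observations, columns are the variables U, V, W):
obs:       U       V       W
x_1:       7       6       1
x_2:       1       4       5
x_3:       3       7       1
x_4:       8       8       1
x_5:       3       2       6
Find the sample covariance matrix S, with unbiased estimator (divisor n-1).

Step 1 — column means:
  mean(U) = (7 + 1 + 3 + 8 + 3) / 5 = 22/5 = 4.4
  mean(V) = (6 + 4 + 7 + 8 + 2) / 5 = 27/5 = 5.4
  mean(W) = (1 + 5 + 1 + 1 + 6) / 5 = 14/5 = 2.8

Step 2 — sample covariance S[i,j] = (1/(n-1)) · Σ_k (x_{k,i} - mean_i) · (x_{k,j} - mean_j), with n-1 = 4.
  S[U,U] = ((2.6)·(2.6) + (-3.4)·(-3.4) + (-1.4)·(-1.4) + (3.6)·(3.6) + (-1.4)·(-1.4)) / 4 = 35.2/4 = 8.8
  S[U,V] = ((2.6)·(0.6) + (-3.4)·(-1.4) + (-1.4)·(1.6) + (3.6)·(2.6) + (-1.4)·(-3.4)) / 4 = 18.2/4 = 4.55
  S[U,W] = ((2.6)·(-1.8) + (-3.4)·(2.2) + (-1.4)·(-1.8) + (3.6)·(-1.8) + (-1.4)·(3.2)) / 4 = -20.6/4 = -5.15
  S[V,V] = ((0.6)·(0.6) + (-1.4)·(-1.4) + (1.6)·(1.6) + (2.6)·(2.6) + (-3.4)·(-3.4)) / 4 = 23.2/4 = 5.8
  S[V,W] = ((0.6)·(-1.8) + (-1.4)·(2.2) + (1.6)·(-1.8) + (2.6)·(-1.8) + (-3.4)·(3.2)) / 4 = -22.6/4 = -5.65
  S[W,W] = ((-1.8)·(-1.8) + (2.2)·(2.2) + (-1.8)·(-1.8) + (-1.8)·(-1.8) + (3.2)·(3.2)) / 4 = 24.8/4 = 6.2

S is symmetric (S[j,i] = S[i,j]). Assembling:

S = [[8.8, 4.55, -5.15],
 [4.55, 5.8, -5.65],
 [-5.15, -5.65, 6.2]]


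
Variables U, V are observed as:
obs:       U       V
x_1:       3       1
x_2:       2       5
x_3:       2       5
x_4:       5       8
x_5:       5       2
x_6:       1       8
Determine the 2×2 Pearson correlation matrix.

Step 1 — column means:
  mean(U) = (3 + 2 + 2 + 5 + 5 + 1) / 6 = 18/6 = 3
  mean(V) = (1 + 5 + 5 + 8 + 2 + 8) / 6 = 29/6 = 4.8333

Step 2 — sample variances and covariances s[i,j] = (1/(n-1)) · Σ_k (x_{k,i} - mean_i) · (x_{k,j} - mean_j), with n-1 = 5:
  s[U,U] = ((0)·(0) + (-1)·(-1) + (-1)·(-1) + (2)·(2) + (2)·(2) + (-2)·(-2)) / 5 = 14/5 = 2.8
  s[U,V] = ((0)·(-3.8333) + (-1)·(0.1667) + (-1)·(0.1667) + (2)·(3.1667) + (2)·(-2.8333) + (-2)·(3.1667)) / 5 = -6/5 = -1.2
  s[V,V] = ((-3.8333)·(-3.8333) + (0.1667)·(0.1667) + (0.1667)·(0.1667) + (3.1667)·(3.1667) + (-2.8333)·(-2.8333) + (3.1667)·(3.1667)) / 5 = 42.8333/5 = 8.5667
  Sample standard deviations s_i = √(s[i,i]):
  s(U) = √(2.8) = 1.6733
  s(V) = √(8.5667) = 2.9269

Step 3 — r_{ij} = s_{ij} / (s_i · s_j):
  r[U,U] = 1 (diagonal).
  r[U,V] = -1.2 / (1.6733 · 2.9269) = -1.2 / 4.8976 = -0.245
  r[V,V] = 1 (diagonal).

R is symmetric with unit diagonal. Assembling:

R = [[1, -0.245],
 [-0.245, 1]]


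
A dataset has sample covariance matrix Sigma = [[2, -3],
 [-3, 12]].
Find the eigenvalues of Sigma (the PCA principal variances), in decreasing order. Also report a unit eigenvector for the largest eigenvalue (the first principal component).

Step 1 — characteristic polynomial of 2×2 Sigma:
  det(Sigma - λI) = λ² - trace · λ + det = 0.
  trace = 2 + 12 = 14, det = 2·12 - (-3)² = 15.
Step 2 — discriminant:
  Δ = trace² - 4·det = 196 - 60 = 136.
Step 3 — eigenvalues:
  λ = (trace ± √Δ)/2 = (14 ± 11.6619)/2,
  λ_1 = 12.831,  λ_2 = 1.169.

Step 4 — unit eigenvector for λ_1: solve (Sigma - λ_1 I)v = 0. First row:
  (2 - 12.831)·v_x + (-3)·v_y = 0, i.e. (-10.831)·v_x + (-3)·v_y = 0,
  so v ∝ (b, λ_1 - a) = (-3, 10.831); multiply by -1 so the first entry is positive: u = (3, -10.831).
  ||u|| = √((3)² + (-10.831)²) = √(126.3095) ≈ 11.2388,
  v_1 = u/||u|| ≈ (0.2669, -0.9637) (||v_1|| = 1).

λ_1 = 12.831,  λ_2 = 1.169;  v_1 ≈ (0.2669, -0.9637)


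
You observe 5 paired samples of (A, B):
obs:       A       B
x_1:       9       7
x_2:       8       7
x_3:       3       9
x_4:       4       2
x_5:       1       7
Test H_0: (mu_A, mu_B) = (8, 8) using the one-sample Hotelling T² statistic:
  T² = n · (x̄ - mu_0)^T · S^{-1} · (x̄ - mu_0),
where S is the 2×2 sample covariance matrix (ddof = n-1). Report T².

Step 1 — sample mean vector:
  mean(A) = (9 + 8 + 3 + 4 + 1) / 5 = 25/5 = 5
  mean(B) = (7 + 7 + 9 + 2 + 7) / 5 = 32/5 = 6.4
  x̄ = (5, 6.4),  deviation x̄ - mu_0 = (5, 6.4) - (8, 8) = (-3, -1.6).

Step 2 — sample covariance matrix, S[i,j] = (1/(n-1)) · Σ_k (x_{k,i} - mean_i) · (x_{k,j} - mean_j), divisor n-1 = 4:
  S[A,A] = ((4)·(4) + (3)·(3) + (-2)·(-2) + (-1)·(-1) + (-4)·(-4)) / 4 = 46/4 = 11.5
  S[A,B] = ((4)·(0.6) + (3)·(0.6) + (-2)·(2.6) + (-1)·(-4.4) + (-4)·(0.6)) / 4 = 1/4 = 0.25
  S[B,B] = ((0.6)·(0.6) + (0.6)·(0.6) + (2.6)·(2.6) + (-4.4)·(-4.4) + (0.6)·(0.6)) / 4 = 27.2/4 = 6.8
  S = [[11.5, 0.25],
 [0.25, 6.8]].

Step 3 — invert S. det(S) = 11.5·6.8 - (0.25)² = 78.1375.
  S^{-1} = (1/det) · [[d, -b], [-b, a]] = [[0.087, -0.0032],
 [-0.0032, 0.1472]].

Step 4 — quadratic form (x̄ - mu_0)^T · S^{-1} · (x̄ - mu_0):
  S^{-1} · (x̄ - mu_0) = (-0.256, -0.2259),
  (x̄ - mu_0)^T · [...] = (-3)·(-0.256) + (-1.6)·(-0.2259) = 1.1293.

Step 5 — scale by n: T² = 5 · 1.1293 = 5.6465.

T² ≈ 5.6465


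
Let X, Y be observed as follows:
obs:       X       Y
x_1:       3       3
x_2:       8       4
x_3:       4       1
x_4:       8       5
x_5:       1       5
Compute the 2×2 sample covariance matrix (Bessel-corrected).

Step 1 — column means:
  mean(X) = (3 + 8 + 4 + 8 + 1) / 5 = 24/5 = 4.8
  mean(Y) = (3 + 4 + 1 + 5 + 5) / 5 = 18/5 = 3.6

Step 2 — sample covariance S[i,j] = (1/(n-1)) · Σ_k (x_{k,i} - mean_i) · (x_{k,j} - mean_j), with n-1 = 4.
  S[X,X] = ((-1.8)·(-1.8) + (3.2)·(3.2) + (-0.8)·(-0.8) + (3.2)·(3.2) + (-3.8)·(-3.8)) / 4 = 38.8/4 = 9.7
  S[X,Y] = ((-1.8)·(-0.6) + (3.2)·(0.4) + (-0.8)·(-2.6) + (3.2)·(1.4) + (-3.8)·(1.4)) / 4 = 3.6/4 = 0.9
  S[Y,Y] = ((-0.6)·(-0.6) + (0.4)·(0.4) + (-2.6)·(-2.6) + (1.4)·(1.4) + (1.4)·(1.4)) / 4 = 11.2/4 = 2.8

S is symmetric (S[j,i] = S[i,j]). Assembling:

S = [[9.7, 0.9],
 [0.9, 2.8]]


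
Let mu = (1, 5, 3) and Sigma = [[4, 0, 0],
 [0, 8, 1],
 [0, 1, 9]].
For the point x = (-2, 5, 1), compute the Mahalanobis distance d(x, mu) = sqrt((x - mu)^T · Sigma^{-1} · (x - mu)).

Step 1 — centre the observation: (x - mu) = (-3, 0, -2).

Step 2 — invert Sigma (cofactor / det for 3×3, or solve directly):
  Sigma^{-1} = [[0.25, 0, 0],
 [0, 0.1268, -0.0141],
 [0, -0.0141, 0.1127]].

Step 3 — form the quadratic (x - mu)^T · Sigma^{-1} · (x - mu):
  Sigma^{-1} · (x - mu) = (-0.75, 0.0282, -0.2254).
  (x - mu)^T · [Sigma^{-1} · (x - mu)] = (-3)·(-0.75) + (0)·(0.0282) + (-2)·(-0.2254) = 2.7007.

Step 4 — take square root: d = √(2.7007) ≈ 1.6434.

d(x, mu) = √(2.7007) ≈ 1.6434


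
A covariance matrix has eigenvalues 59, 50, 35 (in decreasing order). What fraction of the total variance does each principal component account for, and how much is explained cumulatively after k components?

Step 1 — total variance = trace(Sigma) = Σ λ_i = 59 + 50 + 35 = 144.

Step 2 — fraction explained by component i = λ_i / Σ λ:
  PC1: 59/144 = 0.4097
  PC2: 50/144 = 0.3472
  PC3: 35/144 = 0.2431

Step 3 — cumulative fraction after k components = (λ_1 + ... + λ_k) / Σ λ:
  k = 1: 59/144 = 0.4097
  k = 2: (59 + 50)/144 = 109/144 = 0.7569
  k = 3: (59 + 50 + 35)/144 = 144/144 = 1

Summary (fraction, with percent):

explained: PC1 0.4097 (40.97%), PC2 0.3472 (34.72%), PC3 0.2431 (24.31%);  cumulative: 0.4097, 0.7569, 1


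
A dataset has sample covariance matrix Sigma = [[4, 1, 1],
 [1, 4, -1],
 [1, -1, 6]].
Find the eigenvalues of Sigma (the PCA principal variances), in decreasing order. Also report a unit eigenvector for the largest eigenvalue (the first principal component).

Step 1 — characteristic polynomial p(λ) = det(λI - Sigma) = λ³ - tr·λ² + c_1·λ - det, where tr = trace, c_1 = sum of the principal 2×2 minors, det = det(Sigma):
  tr = 4 + 4 + 6 = 14,
  c_1 = (4·4 - (1)²) + (4·6 - (1)²) + (4·6 - (-1)²) = 15 + 23 + 23 = 61,
  det = 4·(4·6 - (-1)²) - (1)·((1)·6 - (-1)·(1)) + (1)·((1)·(-1) - 4·(1)) = 4·(23) - (1)·(7) + (1)·(-5) = 80.
  So p(λ) = λ³ - 14λ² + 61λ - 80.
Step 2 — look for an integer root (rational root theorem: any rational root is an integer divisor of 80). Testing λ = 5:
  p(5) = 125 - 350 + 305 - 80 = 0  ✓
  Dividing out (λ - 5): p(λ) = (λ - 5)(λ² - 9λ + 16).
Step 3 — remaining eigenvalues from the quadratic λ² - 9λ + 16 = 0:
  Δ = 9² - 4·16 = 81 - 64 = 17,  λ = (9 ± √17)/2 = (9 ± 4.1231)/2 ≈ 6.5616 or 2.4384.
  Sorted: λ_1 = 6.5616,  λ_2 = 5,  λ_3 = 2.4384  (check: sum = 14 = tr ✓).

Step 4 — unit eigenvector for λ_1 ≈ 6.5616: v spans the null space of (Sigma - λ_1 I), whose rows are
  r_1 = (-2.5616, 1, 1),  r_2 = (1, -2.5616, -1),  r_3 = (1, -1, -0.5616).
  v is orthogonal to every row, so take v ∝ r_1 × r_2 = ((1)·(-1) - (1)·(-2.5616), (1)·(1) - (-2.5616)·(-1), (-2.5616)·(-2.5616) - (1)·(1)) ≈ (1.5616, -1.5616, 5.5616).
  Let u = (1.5616, -1.5616, 5.5616).
  ||u|| = √((1.5616)² + (-1.5616)² + (5.5616)²) = √(35.8078) ≈ 5.984,  v_1 = u/||u|| ≈ (0.261, -0.261, 0.9294) (||v_1|| = 1).

λ_1 = 6.5616,  λ_2 = 5,  λ_3 = 2.4384;  v_1 ≈ (0.261, -0.261, 0.9294)


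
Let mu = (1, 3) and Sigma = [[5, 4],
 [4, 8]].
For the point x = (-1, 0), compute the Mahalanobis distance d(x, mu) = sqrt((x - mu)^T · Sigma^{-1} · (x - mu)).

Step 1 — centre the observation: (x - mu) = (-2, -3).

Step 2 — invert Sigma. det(Sigma) = 5·8 - (4)² = 24.
  Sigma^{-1} = (1/det) · [[d, -b], [-b, a]] = [[0.3333, -0.1667],
 [-0.1667, 0.2083]].

Step 3 — form the quadratic (x - mu)^T · Sigma^{-1} · (x - mu):
  Sigma^{-1} · (x - mu) = (-0.1667, -0.2917).
  (x - mu)^T · [Sigma^{-1} · (x - mu)] = (-2)·(-0.1667) + (-3)·(-0.2917) = 1.2083.

Step 4 — take square root: d = √(1.2083) ≈ 1.0992.

d(x, mu) = √(1.2083) ≈ 1.0992


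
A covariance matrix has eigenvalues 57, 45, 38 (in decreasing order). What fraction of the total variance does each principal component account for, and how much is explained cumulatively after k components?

Step 1 — total variance = trace(Sigma) = Σ λ_i = 57 + 45 + 38 = 140.

Step 2 — fraction explained by component i = λ_i / Σ λ:
  PC1: 57/140 = 0.4071
  PC2: 45/140 = 0.3214
  PC3: 38/140 = 0.2714

Step 3 — cumulative fraction after k components = (λ_1 + ... + λ_k) / Σ λ:
  k = 1: 57/140 = 0.4071
  k = 2: (57 + 45)/140 = 102/140 = 0.7286
  k = 3: (57 + 45 + 38)/140 = 140/140 = 1

Summary (fraction, with percent):

explained: PC1 0.4071 (40.71%), PC2 0.3214 (32.14%), PC3 0.2714 (27.14%);  cumulative: 0.4071, 0.7286, 1


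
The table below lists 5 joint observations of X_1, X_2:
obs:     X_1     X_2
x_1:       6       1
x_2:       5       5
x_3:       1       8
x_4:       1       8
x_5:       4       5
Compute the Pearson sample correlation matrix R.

Step 1 — column means:
  mean(X_1) = (6 + 5 + 1 + 1 + 4) / 5 = 17/5 = 3.4
  mean(X_2) = (1 + 5 + 8 + 8 + 5) / 5 = 27/5 = 5.4

Step 2 — sample variances and covariances s[i,j] = (1/(n-1)) · Σ_k (x_{k,i} - mean_i) · (x_{k,j} - mean_j), with n-1 = 4:
  s[X_1,X_1] = ((2.6)·(2.6) + (1.6)·(1.6) + (-2.4)·(-2.4) + (-2.4)·(-2.4) + (0.6)·(0.6)) / 4 = 21.2/4 = 5.3
  s[X_1,X_2] = ((2.6)·(-4.4) + (1.6)·(-0.4) + (-2.4)·(2.6) + (-2.4)·(2.6) + (0.6)·(-0.4)) / 4 = -24.8/4 = -6.2
  s[X_2,X_2] = ((-4.4)·(-4.4) + (-0.4)·(-0.4) + (2.6)·(2.6) + (2.6)·(2.6) + (-0.4)·(-0.4)) / 4 = 33.2/4 = 8.3
  Sample standard deviations s_i = √(s[i,i]):
  s(X_1) = √(5.3) = 2.3022
  s(X_2) = √(8.3) = 2.881

Step 3 — r_{ij} = s_{ij} / (s_i · s_j):
  r[X_1,X_1] = 1 (diagonal).
  r[X_1,X_2] = -6.2 / (2.3022 · 2.881) = -6.2 / 6.6325 = -0.9348
  r[X_2,X_2] = 1 (diagonal).

R is symmetric with unit diagonal. Assembling:

R = [[1, -0.9348],
 [-0.9348, 1]]


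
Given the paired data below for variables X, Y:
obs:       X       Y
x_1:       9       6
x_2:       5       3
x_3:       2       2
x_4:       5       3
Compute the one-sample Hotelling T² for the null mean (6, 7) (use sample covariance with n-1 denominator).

Step 1 — sample mean vector:
  mean(X) = (9 + 5 + 2 + 5) / 4 = 21/4 = 5.25
  mean(Y) = (6 + 3 + 2 + 3) / 4 = 14/4 = 3.5
  x̄ = (5.25, 3.5),  deviation x̄ - mu_0 = (5.25, 3.5) - (6, 7) = (-0.75, -3.5).

Step 2 — sample covariance matrix, S[i,j] = (1/(n-1)) · Σ_k (x_{k,i} - mean_i) · (x_{k,j} - mean_j), divisor n-1 = 3:
  S[X,X] = ((3.75)·(3.75) + (-0.25)·(-0.25) + (-3.25)·(-3.25) + (-0.25)·(-0.25)) / 3 = 24.75/3 = 8.25
  S[X,Y] = ((3.75)·(2.5) + (-0.25)·(-0.5) + (-3.25)·(-1.5) + (-0.25)·(-0.5)) / 3 = 14.5/3 = 4.8333
  S[Y,Y] = ((2.5)·(2.5) + (-0.5)·(-0.5) + (-1.5)·(-1.5) + (-0.5)·(-0.5)) / 3 = 9/3 = 3
  S = [[8.25, 4.8333],
 [4.8333, 3]].

Step 3 — invert S. det(S) = 8.25·3 - (4.8333)² = 1.3889.
  S^{-1} = (1/det) · [[d, -b], [-b, a]] = [[2.16, -3.48],
 [-3.48, 5.94]].

Step 4 — quadratic form (x̄ - mu_0)^T · S^{-1} · (x̄ - mu_0):
  S^{-1} · (x̄ - mu_0) = (10.56, -18.18),
  (x̄ - mu_0)^T · [...] = (-0.75)·(10.56) + (-3.5)·(-18.18) = 55.71.

Step 5 — scale by n: T² = 4 · 55.71 = 222.84.

T² ≈ 222.84


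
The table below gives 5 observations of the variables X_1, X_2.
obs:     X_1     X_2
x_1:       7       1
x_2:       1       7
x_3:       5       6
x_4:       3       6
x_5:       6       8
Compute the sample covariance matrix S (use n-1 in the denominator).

Step 1 — column means:
  mean(X_1) = (7 + 1 + 5 + 3 + 6) / 5 = 22/5 = 4.4
  mean(X_2) = (1 + 7 + 6 + 6 + 8) / 5 = 28/5 = 5.6

Step 2 — sample covariance S[i,j] = (1/(n-1)) · Σ_k (x_{k,i} - mean_i) · (x_{k,j} - mean_j), with n-1 = 4.
  S[X_1,X_1] = ((2.6)·(2.6) + (-3.4)·(-3.4) + (0.6)·(0.6) + (-1.4)·(-1.4) + (1.6)·(1.6)) / 4 = 23.2/4 = 5.8
  S[X_1,X_2] = ((2.6)·(-4.6) + (-3.4)·(1.4) + (0.6)·(0.4) + (-1.4)·(0.4) + (1.6)·(2.4)) / 4 = -13.2/4 = -3.3
  S[X_2,X_2] = ((-4.6)·(-4.6) + (1.4)·(1.4) + (0.4)·(0.4) + (0.4)·(0.4) + (2.4)·(2.4)) / 4 = 29.2/4 = 7.3

S is symmetric (S[j,i] = S[i,j]). Assembling:

S = [[5.8, -3.3],
 [-3.3, 7.3]]


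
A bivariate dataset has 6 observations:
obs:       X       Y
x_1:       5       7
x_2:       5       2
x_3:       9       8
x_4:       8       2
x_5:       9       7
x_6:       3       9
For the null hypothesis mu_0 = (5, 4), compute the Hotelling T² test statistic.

Step 1 — sample mean vector:
  mean(X) = (5 + 5 + 9 + 8 + 9 + 3) / 6 = 39/6 = 6.5
  mean(Y) = (7 + 2 + 8 + 2 + 7 + 9) / 6 = 35/6 = 5.8333
  x̄ = (6.5, 5.8333),  deviation x̄ - mu_0 = (6.5, 5.8333) - (5, 4) = (1.5, 1.8333).

Step 2 — sample covariance matrix, S[i,j] = (1/(n-1)) · Σ_k (x_{k,i} - mean_i) · (x_{k,j} - mean_j), divisor n-1 = 5:
  S[X,X] = ((-1.5)·(-1.5) + (-1.5)·(-1.5) + (2.5)·(2.5) + (1.5)·(1.5) + (2.5)·(2.5) + (-3.5)·(-3.5)) / 5 = 31.5/5 = 6.3
  S[X,Y] = ((-1.5)·(1.1667) + (-1.5)·(-3.8333) + (2.5)·(2.1667) + (1.5)·(-3.8333) + (2.5)·(1.1667) + (-3.5)·(3.1667)) / 5 = -4.5/5 = -0.9
  S[Y,Y] = ((1.1667)·(1.1667) + (-3.8333)·(-3.8333) + (2.1667)·(2.1667) + (-3.8333)·(-3.8333) + (1.1667)·(1.1667) + (3.1667)·(3.1667)) / 5 = 46.8333/5 = 9.3667
  S = [[6.3, -0.9],
 [-0.9, 9.3667]].

Step 3 — invert S. det(S) = 6.3·9.3667 - (-0.9)² = 58.2.
  S^{-1} = (1/det) · [[d, -b], [-b, a]] = [[0.1609, 0.0155],
 [0.0155, 0.1082]].

Step 4 — quadratic form (x̄ - mu_0)^T · S^{-1} · (x̄ - mu_0):
  S^{-1} · (x̄ - mu_0) = (0.2698, 0.2216),
  (x̄ - mu_0)^T · [...] = (1.5)·(0.2698) + (1.8333)·(0.2216) = 0.811.

Step 5 — scale by n: T² = 6 · 0.811 = 4.866.

T² ≈ 4.866


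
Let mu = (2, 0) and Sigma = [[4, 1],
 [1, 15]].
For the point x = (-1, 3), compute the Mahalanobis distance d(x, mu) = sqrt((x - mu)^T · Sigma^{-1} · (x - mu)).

Step 1 — centre the observation: (x - mu) = (-3, 3).

Step 2 — invert Sigma. det(Sigma) = 4·15 - (1)² = 59.
  Sigma^{-1} = (1/det) · [[d, -b], [-b, a]] = [[0.2542, -0.0169],
 [-0.0169, 0.0678]].

Step 3 — form the quadratic (x - mu)^T · Sigma^{-1} · (x - mu):
  Sigma^{-1} · (x - mu) = (-0.8136, 0.2542).
  (x - mu)^T · [Sigma^{-1} · (x - mu)] = (-3)·(-0.8136) + (3)·(0.2542) = 3.2034.

Step 4 — take square root: d = √(3.2034) ≈ 1.7898.

d(x, mu) = √(3.2034) ≈ 1.7898


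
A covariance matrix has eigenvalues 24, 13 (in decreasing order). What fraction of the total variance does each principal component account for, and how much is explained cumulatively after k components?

Step 1 — total variance = trace(Sigma) = Σ λ_i = 24 + 13 = 37.

Step 2 — fraction explained by component i = λ_i / Σ λ:
  PC1: 24/37 = 0.6486
  PC2: 13/37 = 0.3514

Step 3 — cumulative fraction after k components = (λ_1 + ... + λ_k) / Σ λ:
  k = 1: 24/37 = 0.6486
  k = 2: (24 + 13)/37 = 37/37 = 1

Summary (fraction, with percent):

explained: PC1 0.6486 (64.86%), PC2 0.3514 (35.14%);  cumulative: 0.6486, 1


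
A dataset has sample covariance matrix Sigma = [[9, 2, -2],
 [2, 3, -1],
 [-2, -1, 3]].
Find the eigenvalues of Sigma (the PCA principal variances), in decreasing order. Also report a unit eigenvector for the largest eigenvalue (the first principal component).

Step 1 — characteristic polynomial p(λ) = det(λI - Sigma) = λ³ - tr·λ² + c_1·λ - det, where tr = trace, c_1 = sum of the principal 2×2 minors, det = det(Sigma):
  tr = 9 + 3 + 3 = 15,
  c_1 = (9·3 - (2)²) + (9·3 - (-2)²) + (3·3 - (-1)²) = 23 + 23 + 8 = 54,
  det = 9·(3·3 - (-1)²) - (2)·((2)·3 - (-1)·(-2)) + (-2)·((2)·(-1) - 3·(-2)) = 9·(8) - (2)·(4) + (-2)·(4) = 56.
  So p(λ) = λ³ - 15λ² + 54λ - 56.
Step 2 — look for an integer root (rational root theorem: any rational root is an integer divisor of 56). Testing λ = 2:
  p(2) = 8 - 60 + 108 - 56 = 0  ✓
  Dividing out (λ - 2): p(λ) = (λ - 2)(λ² - 13λ + 28).
Step 3 — remaining eigenvalues from the quadratic λ² - 13λ + 28 = 0:
  Δ = 13² - 4·28 = 169 - 112 = 57,  λ = (13 ± √57)/2 = (13 ± 7.5498)/2 ≈ 10.2749 or 2.7251.
  Sorted: λ_1 = 10.2749,  λ_2 = 2.7251,  λ_3 = 2  (check: sum = 15 = tr ✓).

Step 4 — unit eigenvector for λ_1 ≈ 10.2749: v spans the null space of (Sigma - λ_1 I), whose rows are
  r_1 = (-1.2749, 2, -2),  r_2 = (2, -7.2749, -1),  r_3 = (-2, -1, -7.2749).
  v is orthogonal to every row, so take v ∝ r_1 × r_2 = ((2)·(-1) - (-2)·(-7.2749), (-2)·(2) - (-1.2749)·(-1), (-1.2749)·(-7.2749) - (2)·(2)) ≈ (-16.5498, -5.2749, 5.2749).
  Rescale (multiply by -1 so the first nonzero entry is positive): u = (16.5498, 5.2749, -5.2749).
  ||u|| = √((16.5498)² + (5.2749)² + (-5.2749)²) = √(329.5465) ≈ 18.1534,  v_1 = u/||u|| ≈ (0.9117, 0.2906, -0.2906) (||v_1|| = 1).

λ_1 = 10.2749,  λ_2 = 2.7251,  λ_3 = 2;  v_1 ≈ (0.9117, 0.2906, -0.2906)


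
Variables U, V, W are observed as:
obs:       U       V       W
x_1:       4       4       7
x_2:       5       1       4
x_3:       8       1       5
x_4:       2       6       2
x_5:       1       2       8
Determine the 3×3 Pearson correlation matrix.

Step 1 — column means:
  mean(U) = (4 + 5 + 8 + 2 + 1) / 5 = 20/5 = 4
  mean(V) = (4 + 1 + 1 + 6 + 2) / 5 = 14/5 = 2.8
  mean(W) = (7 + 4 + 5 + 2 + 8) / 5 = 26/5 = 5.2

Step 2 — sample variances and covariances s[i,j] = (1/(n-1)) · Σ_k (x_{k,i} - mean_i) · (x_{k,j} - mean_j), with n-1 = 4:
  s[U,U] = ((0)·(0) + (1)·(1) + (4)·(4) + (-2)·(-2) + (-3)·(-3)) / 4 = 30/4 = 7.5
  s[U,V] = ((0)·(1.2) + (1)·(-1.8) + (4)·(-1.8) + (-2)·(3.2) + (-3)·(-0.8)) / 4 = -13/4 = -3.25
  s[U,W] = ((0)·(1.8) + (1)·(-1.2) + (4)·(-0.2) + (-2)·(-3.2) + (-3)·(2.8)) / 4 = -4/4 = -1
  s[V,V] = ((1.2)·(1.2) + (-1.8)·(-1.8) + (-1.8)·(-1.8) + (3.2)·(3.2) + (-0.8)·(-0.8)) / 4 = 18.8/4 = 4.7
  s[V,W] = ((1.2)·(1.8) + (-1.8)·(-1.2) + (-1.8)·(-0.2) + (3.2)·(-3.2) + (-0.8)·(2.8)) / 4 = -7.8/4 = -1.95
  s[W,W] = ((1.8)·(1.8) + (-1.2)·(-1.2) + (-0.2)·(-0.2) + (-3.2)·(-3.2) + (2.8)·(2.8)) / 4 = 22.8/4 = 5.7
  Sample standard deviations s_i = √(s[i,i]):
  s(U) = √(7.5) = 2.7386
  s(V) = √(4.7) = 2.1679
  s(W) = √(5.7) = 2.3875

Step 3 — r_{ij} = s_{ij} / (s_i · s_j):
  r[U,U] = 1 (diagonal).
  r[U,V] = -3.25 / (2.7386 · 2.1679) = -3.25 / 5.9372 = -0.5474
  r[U,W] = -1 / (2.7386 · 2.3875) = -1 / 6.5383 = -0.1529
  r[V,V] = 1 (diagonal).
  r[V,W] = -1.95 / (2.1679 · 2.3875) = -1.95 / 5.1759 = -0.3767
  r[W,W] = 1 (diagonal).

R is symmetric with unit diagonal. Assembling:

R = [[1, -0.5474, -0.1529],
 [-0.5474, 1, -0.3767],
 [-0.1529, -0.3767, 1]]


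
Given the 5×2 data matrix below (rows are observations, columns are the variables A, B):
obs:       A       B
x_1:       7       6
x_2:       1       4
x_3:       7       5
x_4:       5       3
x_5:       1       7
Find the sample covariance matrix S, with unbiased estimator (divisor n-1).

Step 1 — column means:
  mean(A) = (7 + 1 + 7 + 5 + 1) / 5 = 21/5 = 4.2
  mean(B) = (6 + 4 + 5 + 3 + 7) / 5 = 25/5 = 5

Step 2 — sample covariance S[i,j] = (1/(n-1)) · Σ_k (x_{k,i} - mean_i) · (x_{k,j} - mean_j), with n-1 = 4.
  S[A,A] = ((2.8)·(2.8) + (-3.2)·(-3.2) + (2.8)·(2.8) + (0.8)·(0.8) + (-3.2)·(-3.2)) / 4 = 36.8/4 = 9.2
  S[A,B] = ((2.8)·(1) + (-3.2)·(-1) + (2.8)·(0) + (0.8)·(-2) + (-3.2)·(2)) / 4 = -2/4 = -0.5
  S[B,B] = ((1)·(1) + (-1)·(-1) + (0)·(0) + (-2)·(-2) + (2)·(2)) / 4 = 10/4 = 2.5

S is symmetric (S[j,i] = S[i,j]). Assembling:

S = [[9.2, -0.5],
 [-0.5, 2.5]]


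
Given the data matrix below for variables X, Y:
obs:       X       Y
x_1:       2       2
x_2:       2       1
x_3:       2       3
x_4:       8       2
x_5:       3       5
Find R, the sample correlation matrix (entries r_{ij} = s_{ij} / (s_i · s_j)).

Step 1 — column means:
  mean(X) = (2 + 2 + 2 + 8 + 3) / 5 = 17/5 = 3.4
  mean(Y) = (2 + 1 + 3 + 2 + 5) / 5 = 13/5 = 2.6

Step 2 — sample variances and covariances s[i,j] = (1/(n-1)) · Σ_k (x_{k,i} - mean_i) · (x_{k,j} - mean_j), with n-1 = 4:
  s[X,X] = ((-1.4)·(-1.4) + (-1.4)·(-1.4) + (-1.4)·(-1.4) + (4.6)·(4.6) + (-0.4)·(-0.4)) / 4 = 27.2/4 = 6.8
  s[X,Y] = ((-1.4)·(-0.6) + (-1.4)·(-1.6) + (-1.4)·(0.4) + (4.6)·(-0.6) + (-0.4)·(2.4)) / 4 = -1.2/4 = -0.3
  s[Y,Y] = ((-0.6)·(-0.6) + (-1.6)·(-1.6) + (0.4)·(0.4) + (-0.6)·(-0.6) + (2.4)·(2.4)) / 4 = 9.2/4 = 2.3
  Sample standard deviations s_i = √(s[i,i]):
  s(X) = √(6.8) = 2.6077
  s(Y) = √(2.3) = 1.5166

Step 3 — r_{ij} = s_{ij} / (s_i · s_j):
  r[X,X] = 1 (diagonal).
  r[X,Y] = -0.3 / (2.6077 · 1.5166) = -0.3 / 3.9547 = -0.0759
  r[Y,Y] = 1 (diagonal).

R is symmetric with unit diagonal. Assembling:

R = [[1, -0.0759],
 [-0.0759, 1]]


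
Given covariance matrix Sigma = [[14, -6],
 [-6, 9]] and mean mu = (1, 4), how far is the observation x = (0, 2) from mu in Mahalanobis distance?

Step 1 — centre the observation: (x - mu) = (-1, -2).

Step 2 — invert Sigma. det(Sigma) = 14·9 - (-6)² = 90.
  Sigma^{-1} = (1/det) · [[d, -b], [-b, a]] = [[0.1, 0.0667],
 [0.0667, 0.1556]].

Step 3 — form the quadratic (x - mu)^T · Sigma^{-1} · (x - mu):
  Sigma^{-1} · (x - mu) = (-0.2333, -0.3778).
  (x - mu)^T · [Sigma^{-1} · (x - mu)] = (-1)·(-0.2333) + (-2)·(-0.3778) = 0.9889.

Step 4 — take square root: d = √(0.9889) ≈ 0.9944.

d(x, mu) = √(0.9889) ≈ 0.9944


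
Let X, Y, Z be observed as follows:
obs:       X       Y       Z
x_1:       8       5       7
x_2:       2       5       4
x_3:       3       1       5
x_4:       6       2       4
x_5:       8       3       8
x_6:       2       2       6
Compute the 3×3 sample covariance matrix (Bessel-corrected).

Step 1 — column means:
  mean(X) = (8 + 2 + 3 + 6 + 8 + 2) / 6 = 29/6 = 4.8333
  mean(Y) = (5 + 5 + 1 + 2 + 3 + 2) / 6 = 18/6 = 3
  mean(Z) = (7 + 4 + 5 + 4 + 8 + 6) / 6 = 34/6 = 5.6667

Step 2 — sample covariance S[i,j] = (1/(n-1)) · Σ_k (x_{k,i} - mean_i) · (x_{k,j} - mean_j), with n-1 = 5.
  S[X,X] = ((3.1667)·(3.1667) + (-2.8333)·(-2.8333) + (-1.8333)·(-1.8333) + (1.1667)·(1.1667) + (3.1667)·(3.1667) + (-2.8333)·(-2.8333)) / 5 = 40.8333/5 = 8.1667
  S[X,Y] = ((3.1667)·(2) + (-2.8333)·(2) + (-1.8333)·(-2) + (1.1667)·(-1) + (3.1667)·(0) + (-2.8333)·(-1)) / 5 = 6/5 = 1.2
  S[X,Z] = ((3.1667)·(1.3333) + (-2.8333)·(-1.6667) + (-1.8333)·(-0.6667) + (1.1667)·(-1.6667) + (3.1667)·(2.3333) + (-2.8333)·(0.3333)) / 5 = 14.6667/5 = 2.9333
  S[Y,Y] = ((2)·(2) + (2)·(2) + (-2)·(-2) + (-1)·(-1) + (0)·(0) + (-1)·(-1)) / 5 = 14/5 = 2.8
  S[Y,Z] = ((2)·(1.3333) + (2)·(-1.6667) + (-2)·(-0.6667) + (-1)·(-1.6667) + (0)·(2.3333) + (-1)·(0.3333)) / 5 = 2/5 = 0.4
  S[Z,Z] = ((1.3333)·(1.3333) + (-1.6667)·(-1.6667) + (-0.6667)·(-0.6667) + (-1.6667)·(-1.6667) + (2.3333)·(2.3333) + (0.3333)·(0.3333)) / 5 = 13.3333/5 = 2.6667

S is symmetric (S[j,i] = S[i,j]). Assembling:

S = [[8.1667, 1.2, 2.9333],
 [1.2, 2.8, 0.4],
 [2.9333, 0.4, 2.6667]]


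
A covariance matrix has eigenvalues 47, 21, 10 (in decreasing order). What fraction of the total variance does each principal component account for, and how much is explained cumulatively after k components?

Step 1 — total variance = trace(Sigma) = Σ λ_i = 47 + 21 + 10 = 78.

Step 2 — fraction explained by component i = λ_i / Σ λ:
  PC1: 47/78 = 0.6026
  PC2: 21/78 = 0.2692
  PC3: 10/78 = 0.1282

Step 3 — cumulative fraction after k components = (λ_1 + ... + λ_k) / Σ λ:
  k = 1: 47/78 = 0.6026
  k = 2: (47 + 21)/78 = 68/78 = 0.8718
  k = 3: (47 + 21 + 10)/78 = 78/78 = 1

Summary (fraction, with percent):

explained: PC1 0.6026 (60.26%), PC2 0.2692 (26.92%), PC3 0.1282 (12.82%);  cumulative: 0.6026, 0.8718, 1


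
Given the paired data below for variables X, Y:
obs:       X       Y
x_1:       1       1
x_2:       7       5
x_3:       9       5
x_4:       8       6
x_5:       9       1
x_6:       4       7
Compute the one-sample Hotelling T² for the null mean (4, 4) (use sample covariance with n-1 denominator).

Step 1 — sample mean vector:
  mean(X) = (1 + 7 + 9 + 8 + 9 + 4) / 6 = 38/6 = 6.3333
  mean(Y) = (1 + 5 + 5 + 6 + 1 + 7) / 6 = 25/6 = 4.1667
  x̄ = (6.3333, 4.1667),  deviation x̄ - mu_0 = (6.3333, 4.1667) - (4, 4) = (2.3333, 0.1667).

Step 2 — sample covariance matrix, S[i,j] = (1/(n-1)) · Σ_k (x_{k,i} - mean_i) · (x_{k,j} - mean_j), divisor n-1 = 5:
  S[X,X] = ((-5.3333)·(-5.3333) + (0.6667)·(0.6667) + (2.6667)·(2.6667) + (1.6667)·(1.6667) + (2.6667)·(2.6667) + (-2.3333)·(-2.3333)) / 5 = 51.3333/5 = 10.2667
  S[X,Y] = ((-5.3333)·(-3.1667) + (0.6667)·(0.8333) + (2.6667)·(0.8333) + (1.6667)·(1.8333) + (2.6667)·(-3.1667) + (-2.3333)·(2.8333)) / 5 = 7.6667/5 = 1.5333
  S[Y,Y] = ((-3.1667)·(-3.1667) + (0.8333)·(0.8333) + (0.8333)·(0.8333) + (1.8333)·(1.8333) + (-3.1667)·(-3.1667) + (2.8333)·(2.8333)) / 5 = 32.8333/5 = 6.5667
  S = [[10.2667, 1.5333],
 [1.5333, 6.5667]].

Step 3 — invert S. det(S) = 10.2667·6.5667 - (1.5333)² = 65.0667.
  S^{-1} = (1/det) · [[d, -b], [-b, a]] = [[0.1009, -0.0236],
 [-0.0236, 0.1578]].

Step 4 — quadratic form (x̄ - mu_0)^T · S^{-1} · (x̄ - mu_0):
  S^{-1} · (x̄ - mu_0) = (0.2316, -0.0287),
  (x̄ - mu_0)^T · [...] = (2.3333)·(0.2316) + (0.1667)·(-0.0287) = 0.5355.

Step 5 — scale by n: T² = 6 · 0.5355 = 3.2131.

T² ≈ 3.2131


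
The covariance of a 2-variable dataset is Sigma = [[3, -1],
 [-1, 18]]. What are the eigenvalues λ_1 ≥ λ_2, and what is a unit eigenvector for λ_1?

Step 1 — characteristic polynomial of 2×2 Sigma:
  det(Sigma - λI) = λ² - trace · λ + det = 0.
  trace = 3 + 18 = 21, det = 3·18 - (-1)² = 53.
Step 2 — discriminant:
  Δ = trace² - 4·det = 441 - 212 = 229.
Step 3 — eigenvalues:
  λ = (trace ± √Δ)/2 = (21 ± 15.1327)/2,
  λ_1 = 18.0664,  λ_2 = 2.9336.

Step 4 — unit eigenvector for λ_1: solve (Sigma - λ_1 I)v = 0. First row:
  (3 - 18.0664)·v_x + (-1)·v_y = 0, i.e. (-15.0664)·v_x + (-1)·v_y = 0,
  so v ∝ (b, λ_1 - a) = (-1, 15.0664); multiply by -1 so the first entry is positive: u = (1, -15.0664).
  ||u|| = √((1)² + (-15.0664)²) = √(227.9956) ≈ 15.0995,
  v_1 = u/||u|| ≈ (0.0662, -0.9978) (||v_1|| = 1).

λ_1 = 18.0664,  λ_2 = 2.9336;  v_1 ≈ (0.0662, -0.9978)


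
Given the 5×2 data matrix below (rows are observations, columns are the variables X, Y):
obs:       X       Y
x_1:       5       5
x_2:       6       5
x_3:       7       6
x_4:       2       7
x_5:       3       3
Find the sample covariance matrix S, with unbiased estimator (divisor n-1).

Step 1 — column means:
  mean(X) = (5 + 6 + 7 + 2 + 3) / 5 = 23/5 = 4.6
  mean(Y) = (5 + 5 + 6 + 7 + 3) / 5 = 26/5 = 5.2

Step 2 — sample covariance S[i,j] = (1/(n-1)) · Σ_k (x_{k,i} - mean_i) · (x_{k,j} - mean_j), with n-1 = 4.
  S[X,X] = ((0.4)·(0.4) + (1.4)·(1.4) + (2.4)·(2.4) + (-2.6)·(-2.6) + (-1.6)·(-1.6)) / 4 = 17.2/4 = 4.3
  S[X,Y] = ((0.4)·(-0.2) + (1.4)·(-0.2) + (2.4)·(0.8) + (-2.6)·(1.8) + (-1.6)·(-2.2)) / 4 = 0.4/4 = 0.1
  S[Y,Y] = ((-0.2)·(-0.2) + (-0.2)·(-0.2) + (0.8)·(0.8) + (1.8)·(1.8) + (-2.2)·(-2.2)) / 4 = 8.8/4 = 2.2

S is symmetric (S[j,i] = S[i,j]). Assembling:

S = [[4.3, 0.1],
 [0.1, 2.2]]


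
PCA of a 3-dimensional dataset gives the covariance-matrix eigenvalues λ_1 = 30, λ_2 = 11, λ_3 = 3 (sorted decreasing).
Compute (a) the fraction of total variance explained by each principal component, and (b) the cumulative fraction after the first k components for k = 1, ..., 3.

Step 1 — total variance = trace(Sigma) = Σ λ_i = 30 + 11 + 3 = 44.

Step 2 — fraction explained by component i = λ_i / Σ λ:
  PC1: 30/44 = 0.6818
  PC2: 11/44 = 0.25
  PC3: 3/44 = 0.0682

Step 3 — cumulative fraction after k components = (λ_1 + ... + λ_k) / Σ λ:
  k = 1: 30/44 = 0.6818
  k = 2: (30 + 11)/44 = 41/44 = 0.9318
  k = 3: (30 + 11 + 3)/44 = 44/44 = 1

Summary (fraction, with percent):

explained: PC1 0.6818 (68.18%), PC2 0.25 (25%), PC3 0.0682 (6.82%);  cumulative: 0.6818, 0.9318, 1


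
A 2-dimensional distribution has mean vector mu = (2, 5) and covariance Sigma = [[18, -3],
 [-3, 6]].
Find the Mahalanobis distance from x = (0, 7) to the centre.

Step 1 — centre the observation: (x - mu) = (-2, 2).

Step 2 — invert Sigma. det(Sigma) = 18·6 - (-3)² = 99.
  Sigma^{-1} = (1/det) · [[d, -b], [-b, a]] = [[0.0606, 0.0303],
 [0.0303, 0.1818]].

Step 3 — form the quadratic (x - mu)^T · Sigma^{-1} · (x - mu):
  Sigma^{-1} · (x - mu) = (-0.0606, 0.303).
  (x - mu)^T · [Sigma^{-1} · (x - mu)] = (-2)·(-0.0606) + (2)·(0.303) = 0.7273.

Step 4 — take square root: d = √(0.7273) ≈ 0.8528.

d(x, mu) = √(0.7273) ≈ 0.8528


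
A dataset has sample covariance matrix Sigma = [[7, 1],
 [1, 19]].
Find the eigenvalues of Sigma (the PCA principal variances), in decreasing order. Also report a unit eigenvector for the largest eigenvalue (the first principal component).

Step 1 — characteristic polynomial of 2×2 Sigma:
  det(Sigma - λI) = λ² - trace · λ + det = 0.
  trace = 7 + 19 = 26, det = 7·19 - (1)² = 132.
Step 2 — discriminant:
  Δ = trace² - 4·det = 676 - 528 = 148.
Step 3 — eigenvalues:
  λ = (trace ± √Δ)/2 = (26 ± 12.1655)/2,
  λ_1 = 19.0828,  λ_2 = 6.9172.

Step 4 — unit eigenvector for λ_1: solve (Sigma - λ_1 I)v = 0. First row:
  (7 - 19.0828)·v_x + (1)·v_y = 0, i.e. (-12.0828)·v_x + (1)·v_y = 0,
  so v ∝ (b, λ_1 - a) = (1, 12.0828) = u.
  ||u|| = √((1)² + (12.0828)²) = √(146.9932) ≈ 12.1241,
  v_1 = u/||u|| ≈ (0.0825, 0.9966) (||v_1|| = 1).

λ_1 = 19.0828,  λ_2 = 6.9172;  v_1 ≈ (0.0825, 0.9966)
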